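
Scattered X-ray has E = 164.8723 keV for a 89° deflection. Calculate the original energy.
241.4000 keV

Convert final energy to wavelength (hc ≈ 1239.842 keV·pm):
λ' = hc/E' = 1239.842 / 164.8723 = 7.5200 pm

Calculate the Compton shift:
Δλ = λ_C(1 - cos(89°))
Δλ = 2.4263 × (1 - cos(89°))
Δλ = 2.3840 pm

Initial wavelength:
λ = λ' - Δλ = 7.5200 - 2.3840 = 5.1360 pm

Initial energy:
E = hc/λ = 1239.842 / 5.1360 = 241.4000 keV

(Intermediate values are shown rounded; full precision is carried through to the final answer.)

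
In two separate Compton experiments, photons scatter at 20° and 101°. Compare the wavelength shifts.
101° produces the larger shift by a factor of 19.746

Calculate both shifts using Δλ = λ_C(1 - cos θ):

For θ₁ = 20°:
Δλ₁ = 2.4263 × (1 - cos(20°))
Δλ₁ = 2.4263 × 0.0603
Δλ₁ = 0.1463 pm

For θ₂ = 101°:
Δλ₂ = 2.4263 × (1 - cos(101°))
Δλ₂ = 2.4263 × 1.1908
Δλ₂ = 2.8893 pm

The 101° angle produces the larger shift.
Ratio: 2.8893/0.1463 = 19.746

(Intermediate values are shown rounded; full precision is carried through to the final answer.)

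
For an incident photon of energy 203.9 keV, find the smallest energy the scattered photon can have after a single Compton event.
113.4010 keV (at θ = 180°)

The scattered photon has minimum energy when its wavelength is maximum, i.e., when the Compton shift Δλ = λ_C(1 − cos θ) is maximum. This occurs at θ = 180° (backscattering), giving Δλ_max = 2λ_C = 4.8526 pm.

Initial wavelength: λ₀ = hc/E₀ = 6.0806 pm
Maximum final wavelength: λ'_max = λ₀ + 2λ_C = 6.0806 + 4.8526 = 10.9333 pm
Minimum final energy: E'_min = hc/λ'_max = 113.4010 keV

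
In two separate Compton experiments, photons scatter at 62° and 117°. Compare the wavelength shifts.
117° produces the larger shift by a factor of 2.741

Calculate both shifts using Δλ = λ_C(1 - cos θ):

For θ₁ = 62°:
Δλ₁ = 2.4263 × (1 - cos(62°))
Δλ₁ = 2.4263 × 0.5305
Δλ₁ = 1.2872 pm

For θ₂ = 117°:
Δλ₂ = 2.4263 × (1 - cos(117°))
Δλ₂ = 2.4263 × 1.4540
Δλ₂ = 3.5278 pm

The 117° angle produces the larger shift.
Ratio: 3.5278/1.2872 = 2.741

(Intermediate values are shown rounded; full precision is carried through to the final answer.)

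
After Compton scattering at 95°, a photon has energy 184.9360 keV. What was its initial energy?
304.8999 keV

Convert final energy to wavelength (hc ≈ 1239.842 keV·pm):
λ' = hc/E' = 1239.842 / 184.9360 = 6.7042 pm

Calculate the Compton shift:
Δλ = λ_C(1 - cos(95°))
Δλ = 2.4263 × (1 - cos(95°))
Δλ = 2.6378 pm

Initial wavelength:
λ = λ' - Δλ = 6.7042 - 2.6378 = 4.0664 pm

Initial energy:
E = hc/λ = 1239.842 / 4.0664 = 304.8999 keV

(Intermediate values are shown rounded; full precision is carried through to the final answer.)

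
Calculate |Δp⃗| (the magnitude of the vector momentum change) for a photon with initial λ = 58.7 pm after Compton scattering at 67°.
1.2310e-23 kg·m/s

Photon momentum magnitude is p = h/λ.

Initial momentum:
p₀ = h/λ = 6.6261e-34/5.8700e-11 = 1.1288e-23 kg·m/s

After scattering:
λ' = λ + Δλ = 58.7 + 1.4783 = 60.1783 pm
p' = h/λ' = 6.6261e-34/6.0178e-11 = 1.1011e-23 kg·m/s

Momentum is a vector; the scattered photon's direction makes angle θ = 67° with the incident direction. The magnitude of the vector change Δp⃗ = p⃗₀ − p⃗' is found from the law of cosines:
|Δp⃗|² = p₀² + p'² − 2p₀p'cos θ
|Δp⃗|² = (1.1288e-23)² + (1.1011e-23)² − 2·1.1288e-23·1.1011e-23·cos(67°)
|Δp⃗| = 1.2310e-23 kg·m/s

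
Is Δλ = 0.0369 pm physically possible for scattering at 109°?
No, inconsistent

Calculate the expected shift for θ = 109°:

Δλ_expected = λ_C(1 - cos(109°))
Δλ_expected = 2.4263 × (1 - cos(109°))
Δλ_expected = 2.4263 × 1.3256
Δλ_expected = 3.2162 pm

Given shift: 0.0369 pm
Expected shift: 3.2162 pm
Difference: 3.1794 pm

The values do not match. The given shift corresponds to θ ≈ 10.0°, not 109°.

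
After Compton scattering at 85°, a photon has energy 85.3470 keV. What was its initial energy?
100.7000 keV

Convert final energy to wavelength (hc ≈ 1239.842 keV·pm):
λ' = hc/E' = 1239.842 / 85.3470 = 14.5271 pm

Calculate the Compton shift:
Δλ = λ_C(1 - cos(85°))
Δλ = 2.4263 × (1 - cos(85°))
Δλ = 2.2148 pm

Initial wavelength:
λ = λ' - Δλ = 14.5271 - 2.2148 = 12.3122 pm

Initial energy:
E = hc/λ = 1239.842 / 12.3122 = 100.7000 keV

(Intermediate values are shown rounded; full precision is carried through to the final answer.)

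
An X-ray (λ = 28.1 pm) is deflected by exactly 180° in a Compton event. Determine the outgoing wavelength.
32.9526 pm

Using the Compton formula: λ' = λ + λ_C(1 − cos θ)

For θ = 180°, cos θ = -1 (exact) = -1.0000, so:
1 − cos 180° = 1 − (-1) = 2.0000

Δλ = λ_C × 2.0000 = 2.4263 × 2.0000 = 4.8526 pm

λ' = 28.1 + 4.8526 = 32.9526 pm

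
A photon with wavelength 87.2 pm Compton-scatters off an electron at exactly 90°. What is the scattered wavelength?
89.6263 pm

Using the Compton formula: λ' = λ + λ_C(1 − cos θ)

For θ = 90°, cos θ = 0 (exact) = 0.0000, so:
1 − cos 90° = 1 − (0) = 1.0000

Δλ = λ_C × 1.0000 = 2.4263 × 1.0000 = 2.4263 pm

λ' = 87.2 + 2.4263 = 89.6263 pm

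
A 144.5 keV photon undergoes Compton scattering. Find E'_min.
92.2993 keV (at θ = 180°)

The scattered photon has minimum energy when its wavelength is maximum, i.e., when the Compton shift Δλ = λ_C(1 − cos θ) is maximum. This occurs at θ = 180° (backscattering), giving Δλ_max = 2λ_C = 4.8526 pm.

Initial wavelength: λ₀ = hc/E₀ = 8.5802 pm
Maximum final wavelength: λ'_max = λ₀ + 2λ_C = 8.5802 + 4.8526 = 13.4328 pm
Minimum final energy: E'_min = hc/λ'_max = 92.2993 keV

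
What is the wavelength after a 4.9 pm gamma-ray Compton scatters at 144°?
9.2892 pm

Using the Compton scattering formula:
λ' = λ + Δλ = λ + λ_C(1 - cos θ)

Given:
- Initial wavelength λ = 4.9 pm
- Scattering angle θ = 144°
- Compton wavelength λ_C ≈ 2.4263 pm

Calculate the shift:
Δλ = 2.4263 × (1 - cos(144°))
Δλ = 2.4263 × 1.8090
Δλ = 4.3892 pm

Final wavelength:
λ' = 4.9 + 4.3892 = 9.2892 pm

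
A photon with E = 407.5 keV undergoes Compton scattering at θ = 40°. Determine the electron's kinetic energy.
64.0730 keV

By energy conservation: K_e = E_initial - E_final

First find the scattered photon energy:
Initial wavelength: λ = hc/E = 3.0426 pm
Compton shift: Δλ = λ_C(1 - cos(40°)) = 0.5676 pm
Final wavelength: λ' = 3.0426 + 0.5676 = 3.6102 pm
Final photon energy: E' = hc/λ' = 343.4270 keV

Electron kinetic energy:
K_e = E - E' = 407.5000 - 343.4270 = 64.0730 keV

(Intermediate values are shown rounded; full precision is carried through to the final answer.)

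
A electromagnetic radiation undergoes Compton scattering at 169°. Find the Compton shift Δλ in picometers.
4.8080 pm

Using the Compton scattering formula:
Δλ = λ_C(1 - cos θ)

where λ_C = h/(m_e·c) ≈ 2.4263 pm is the Compton wavelength of an electron.

For θ = 169°:
cos(169°) = -0.9816
1 - cos(169°) = 1.9816

Δλ = 2.4263 × 1.9816
Δλ = 4.8080 pm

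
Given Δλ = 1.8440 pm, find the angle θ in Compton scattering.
76.11°

From the Compton formula Δλ = λ_C(1 - cos θ), we can solve for θ:

cos θ = 1 - Δλ/λ_C

Given:
- Δλ = 1.8440 pm
- λ_C = h/(m_e·c) ≈ 2.42631024 pm

cos θ = 1 - 1.8440/2.42631024
cos θ = 1 - 0.760002
cos θ = 0.239998

θ = arccos(0.239998)
θ = 76.11°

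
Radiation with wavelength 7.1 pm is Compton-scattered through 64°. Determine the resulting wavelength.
8.4627 pm

Using the Compton scattering formula:
λ' = λ + Δλ = λ + λ_C(1 - cos θ)

Given:
- Initial wavelength λ = 7.1 pm
- Scattering angle θ = 64°
- Compton wavelength λ_C ≈ 2.4263 pm

Calculate the shift:
Δλ = 2.4263 × (1 - cos(64°))
Δλ = 2.4263 × 0.5616
Δλ = 1.3627 pm

Final wavelength:
λ' = 7.1 + 1.3627 = 8.4627 pm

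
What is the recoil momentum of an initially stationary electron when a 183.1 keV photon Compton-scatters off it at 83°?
1.1550e-22 kg·m/s

The electron is initially at rest, so by conservation of momentum:
p⃗_e = p⃗₀ − p⃗'  (incident photon momentum minus scattered photon momentum)

Photon momentum magnitudes (p = h/λ = E/c):
λ₀ = hc/E₀ = 6.7714 pm → p₀ = h/λ₀ = 9.7854e-23 kg·m/s
Δλ = λ_C(1 − cos 83°) = 2.1306 pm
λ' = 8.9020 pm → p' = h/λ' = 7.4433e-23 kg·m/s

The scattered photon makes angle θ = 83° with the incident direction, so by the law of cosines:
|p⃗_e|² = p₀² + p'² − 2p₀p'cos θ
|p⃗_e|² = (9.7854e-23)² + (7.4433e-23)² − 2·9.7854e-23·7.4433e-23·cos(83°)
|p⃗_e| = 1.1550e-22 kg·m/s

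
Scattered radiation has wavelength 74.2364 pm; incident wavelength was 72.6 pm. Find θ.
71.00°

First find the wavelength shift:
Δλ = λ' - λ = 74.2364 - 72.6 = 1.6364 pm

Using Δλ = λ_C(1 - cos θ), with λ_C = h/(m_e·c) ≈ 2.42631024 pm:
cos θ = 1 - Δλ/λ_C
cos θ = 1 - 1.6364/2.42631024
cos θ = 0.325560

θ = arccos(0.325560)
θ = 71.00°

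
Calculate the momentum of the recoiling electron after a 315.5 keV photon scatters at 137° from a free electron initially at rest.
2.3489e-22 kg·m/s

The electron is initially at rest, so by conservation of momentum:
p⃗_e = p⃗₀ − p⃗'  (incident photon momentum minus scattered photon momentum)

Photon momentum magnitudes (p = h/λ = E/c):
λ₀ = hc/E₀ = 3.9298 pm → p₀ = h/λ₀ = 1.6861e-22 kg·m/s
Δλ = λ_C(1 − cos 137°) = 4.2008 pm
λ' = 8.1306 pm → p' = h/λ' = 8.1496e-23 kg·m/s

The scattered photon makes angle θ = 137° with the incident direction, so by the law of cosines:
|p⃗_e|² = p₀² + p'² − 2p₀p'cos θ
|p⃗_e|² = (1.6861e-22)² + (8.1496e-23)² − 2·1.6861e-22·8.1496e-23·cos(137°)
|p⃗_e| = 2.3489e-22 kg·m/s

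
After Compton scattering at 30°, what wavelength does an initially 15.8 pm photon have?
16.1251 pm

Using the Compton formula: λ' = λ + λ_C(1 − cos θ)

For θ = 30°, cos θ = √3/2 (exact) ≈ 0.8660, so:
1 − cos 30° = 1 − (√3/2) ≈ 0.1340

Δλ = λ_C × 0.1340 = 2.4263 × 0.1340 = 0.3251 pm

λ' = 15.8 + 0.3251 = 16.1251 pm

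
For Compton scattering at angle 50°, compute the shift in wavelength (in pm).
0.8667 pm

Using the Compton scattering formula:
Δλ = λ_C(1 - cos θ)

where λ_C = h/(m_e·c) ≈ 2.4263 pm is the Compton wavelength of an electron.

For θ = 50°:
cos(50°) = 0.6428
1 - cos(50°) = 0.3572

Δλ = 2.4263 × 0.3572
Δλ = 0.8667 pm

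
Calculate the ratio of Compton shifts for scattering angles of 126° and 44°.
126° produces the larger shift by a factor of 5.657

Calculate both shifts using Δλ = λ_C(1 - cos θ):

For θ₁ = 44°:
Δλ₁ = 2.4263 × (1 - cos(44°))
Δλ₁ = 2.4263 × 0.2807
Δλ₁ = 0.6810 pm

For θ₂ = 126°:
Δλ₂ = 2.4263 × (1 - cos(126°))
Δλ₂ = 2.4263 × 1.5878
Δλ₂ = 3.8525 pm

The 126° angle produces the larger shift.
Ratio: 3.8525/0.6810 = 5.657

(Intermediate values are shown rounded; full precision is carried through to the final answer.)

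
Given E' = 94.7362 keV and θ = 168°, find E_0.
149.6001 keV

Convert final energy to wavelength (hc ≈ 1239.842 keV·pm):
λ' = hc/E' = 1239.842 / 94.7362 = 13.0873 pm

Calculate the Compton shift:
Δλ = λ_C(1 - cos(168°))
Δλ = 2.4263 × (1 - cos(168°))
Δλ = 4.7996 pm

Initial wavelength:
λ = λ' - Δλ = 13.0873 - 4.7996 = 8.2877 pm

Initial energy:
E = hc/λ = 1239.842 / 8.2877 = 149.6001 keV

(Intermediate values are shown rounded; full precision is carried through to the final answer.)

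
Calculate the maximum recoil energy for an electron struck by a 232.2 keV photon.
110.5534 keV

Maximum energy transfer occurs at θ = 180° (backscattering).

Initial photon: E₀ = 232.2 keV → λ₀ = 5.3395 pm

Maximum Compton shift (at 180°):
Δλ_max = 2λ_C = 2 × 2.4263 = 4.8526 pm

Final wavelength:
λ' = 5.3395 + 4.8526 = 10.1922 pm

Minimum photon energy (maximum energy to electron):
E'_min = hc/λ' = 121.6466 keV

Maximum electron kinetic energy:
K_max = E₀ - E'_min = 232.2000 - 121.6466 = 110.5534 keV

(Intermediate values are shown rounded; full precision is carried through to the final answer.)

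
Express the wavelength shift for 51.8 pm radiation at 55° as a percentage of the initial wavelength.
1.9974%

Calculate the Compton shift:
Δλ = λ_C(1 - cos(55°))
Δλ = 2.4263 × (1 - cos(55°))
Δλ = 2.4263 × 0.4264
Δλ = 1.0346 pm

Percentage change:
(Δλ/λ₀) × 100 = (1.0346/51.8) × 100
= 1.9974%

(Intermediate values are shown rounded; full precision is carried through to the final answer.)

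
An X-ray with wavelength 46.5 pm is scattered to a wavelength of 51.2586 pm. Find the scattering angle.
164.00°

First find the wavelength shift:
Δλ = λ' - λ = 51.2586 - 46.5 = 4.7586 pm

Using Δλ = λ_C(1 - cos θ), with λ_C = h/(m_e·c) ≈ 2.42631024 pm:
cos θ = 1 - Δλ/λ_C
cos θ = 1 - 4.7586/2.42631024
cos θ = -0.961250

θ = arccos(-0.961250)
θ = 164.00°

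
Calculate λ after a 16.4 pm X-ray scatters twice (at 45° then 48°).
17.9134 pm

Apply Compton shift twice:

First scattering at θ₁ = 45°:
Δλ₁ = λ_C(1 - cos(45°))
Δλ₁ = 2.4263 × 0.2929
Δλ₁ = 0.7106 pm

After first scattering:
λ₁ = 16.4 + 0.7106 = 17.1106 pm

Second scattering at θ₂ = 48°:
Δλ₂ = λ_C(1 - cos(48°))
Δλ₂ = 2.4263 × 0.3309
Δλ₂ = 0.8028 pm

Final wavelength:
λ₂ = 17.1106 + 0.8028 = 17.9134 pm

Total shift: Δλ_total = 0.7106 + 0.8028 = 1.5134 pm

(Intermediate values are shown rounded; full precision is carried through to the final answer.)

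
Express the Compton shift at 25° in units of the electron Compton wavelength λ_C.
0.0937 λ_C

The Compton shift formula is:
Δλ = λ_C(1 - cos θ)

Dividing both sides by λ_C:
Δλ/λ_C = 1 - cos θ

For θ = 25°:
Δλ/λ_C = 1 - cos(25°)
Δλ/λ_C = 1 - 0.9063
Δλ/λ_C = 0.0937

This means the shift is 0.0937 × λ_C = 0.2273 pm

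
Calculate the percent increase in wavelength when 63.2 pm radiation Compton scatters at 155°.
7.3185%

Calculate the Compton shift:
Δλ = λ_C(1 - cos(155°))
Δλ = 2.4263 × (1 - cos(155°))
Δλ = 2.4263 × 1.9063
Δλ = 4.6253 pm

Percentage change:
(Δλ/λ₀) × 100 = (4.6253/63.2) × 100
= 7.3185%

(Intermediate values are shown rounded; full precision is carried through to the final answer.)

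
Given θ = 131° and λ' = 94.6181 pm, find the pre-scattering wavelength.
90.6000 pm

From λ' = λ + Δλ, we have λ = λ' - Δλ

First calculate the Compton shift:
Δλ = λ_C(1 - cos θ)
Δλ = 2.4263 × (1 - cos(131°))
Δλ = 2.4263 × 1.6561
Δλ = 4.0181 pm

Initial wavelength:
λ = λ' - Δλ
λ = 94.6181 - 4.0181
λ = 90.6000 pm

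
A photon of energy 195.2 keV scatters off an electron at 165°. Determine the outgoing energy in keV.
111.4806 keV

First convert energy to wavelength:
λ = hc/E, with hc ≈ 1239.842 keV·pm (i.e. 1239.842 eV·nm)

For E = 195.2 keV = 195200 eV:
λ = 1239.842 keV·pm / 195.2 keV
λ = 6.3516 pm

Calculate the Compton shift:
Δλ = λ_C(1 - cos(165°)) = 2.4263 × 1.9659
Δλ = 4.7699 pm

Final wavelength:
λ' = 6.3516 + 4.7699 = 11.1216 pm

Final energy:
E' = hc/λ' = 1239.842 / 11.1216 = 111.4806 keV

(Intermediate values are shown rounded; full precision is carried through to the final answer.)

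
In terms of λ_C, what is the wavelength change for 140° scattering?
1.7660 λ_C

The Compton shift formula is:
Δλ = λ_C(1 - cos θ)

Dividing both sides by λ_C:
Δλ/λ_C = 1 - cos θ

For θ = 140°:
Δλ/λ_C = 1 - cos(140°)
Δλ/λ_C = 1 - -0.7660
Δλ/λ_C = 1.7660

This means the shift is 1.7660 × λ_C = 4.2850 pm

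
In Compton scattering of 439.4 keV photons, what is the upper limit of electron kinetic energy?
277.8421 keV

Maximum energy transfer occurs at θ = 180° (backscattering).

Initial photon: E₀ = 439.4 keV → λ₀ = 2.8217 pm

Maximum Compton shift (at 180°):
Δλ_max = 2λ_C = 2 × 2.4263 = 4.8526 pm

Final wavelength:
λ' = 2.8217 + 4.8526 = 7.6743 pm

Minimum photon energy (maximum energy to electron):
E'_min = hc/λ' = 161.5579 keV

Maximum electron kinetic energy:
K_max = E₀ - E'_min = 439.4000 - 161.5579 = 277.8421 keV

(Intermediate values are shown rounded; full precision is carried through to the final answer.)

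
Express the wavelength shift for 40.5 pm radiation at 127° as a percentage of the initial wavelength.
9.5963%

Calculate the Compton shift:
Δλ = λ_C(1 - cos(127°))
Δλ = 2.4263 × (1 - cos(127°))
Δλ = 2.4263 × 1.6018
Δλ = 3.8865 pm

Percentage change:
(Δλ/λ₀) × 100 = (3.8865/40.5) × 100
= 9.5963%

(Intermediate values are shown rounded; full precision is carried through to the final answer.)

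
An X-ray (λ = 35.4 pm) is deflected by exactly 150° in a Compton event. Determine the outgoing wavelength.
39.9276 pm

Using the Compton formula: λ' = λ + λ_C(1 − cos θ)

For θ = 150°, cos θ = -√3/2 (exact) ≈ -0.8660, so:
1 − cos 150° = 1 − (-√3/2) ≈ 1.8660

Δλ = λ_C × 1.8660 = 2.4263 × 1.8660 = 4.5276 pm

λ' = 35.4 + 4.5276 = 39.9276 pm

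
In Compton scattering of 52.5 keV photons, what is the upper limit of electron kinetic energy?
8.9489 keV

Maximum energy transfer occurs at θ = 180° (backscattering).

Initial photon: E₀ = 52.5 keV → λ₀ = 23.6160 pm

Maximum Compton shift (at 180°):
Δλ_max = 2λ_C = 2 × 2.4263 = 4.8526 pm

Final wavelength:
λ' = 23.6160 + 4.8526 = 28.4687 pm

Minimum photon energy (maximum energy to electron):
E'_min = hc/λ' = 43.5511 keV

Maximum electron kinetic energy:
K_max = E₀ - E'_min = 52.5000 - 43.5511 = 8.9489 keV

(Intermediate values are shown rounded; full precision is carried through to the final answer.)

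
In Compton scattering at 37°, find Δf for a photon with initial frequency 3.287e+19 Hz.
1.671e+18 Hz (decrease)

Convert frequency to wavelength (c = 299792458 m/s):
λ₀ = c/f₀ = 299792458/3.287e+19 = 9.1205494e-12 m = 9.1205 pm

Calculate Compton shift:
Δλ = λ_C(1 - cos(37°)) = 0.4886 pm

Final wavelength:
λ' = λ₀ + Δλ = 9.1205 + 0.4886 = 9.6091 pm

Final frequency:
f' = c/λ' = 299792458/9.6091221e-12 = 3.1198735e+19 Hz

Frequency shift (decrease):
Δf = f₀ - f' = 3.287e+19 - 3.1198735e+19 = 1.671e+18 Hz

(Intermediate values are shown rounded; full precision is carried through to the final answer.)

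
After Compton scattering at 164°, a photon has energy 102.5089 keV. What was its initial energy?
169.0001 keV

Convert final energy to wavelength (hc ≈ 1239.842 keV·pm):
λ' = hc/E' = 1239.842 / 102.5089 = 12.0950 pm

Calculate the Compton shift:
Δλ = λ_C(1 - cos(164°))
Δλ = 2.4263 × (1 - cos(164°))
Δλ = 4.7586 pm

Initial wavelength:
λ = λ' - Δλ = 12.0950 - 4.7586 = 7.3363 pm

Initial energy:
E = hc/λ = 1239.842 / 7.3363 = 169.0001 keV

(Intermediate values are shown rounded; full precision is carried through to the final answer.)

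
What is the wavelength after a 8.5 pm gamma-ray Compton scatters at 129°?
12.4532 pm

Using the Compton scattering formula:
λ' = λ + Δλ = λ + λ_C(1 - cos θ)

Given:
- Initial wavelength λ = 8.5 pm
- Scattering angle θ = 129°
- Compton wavelength λ_C ≈ 2.4263 pm

Calculate the shift:
Δλ = 2.4263 × (1 - cos(129°))
Δλ = 2.4263 × 1.6293
Δλ = 3.9532 pm

Final wavelength:
λ' = 8.5 + 3.9532 = 12.4532 pm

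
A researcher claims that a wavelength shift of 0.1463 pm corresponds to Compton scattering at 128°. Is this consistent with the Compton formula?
No, inconsistent

Calculate the expected shift for θ = 128°:

Δλ_expected = λ_C(1 - cos(128°))
Δλ_expected = 2.4263 × (1 - cos(128°))
Δλ_expected = 2.4263 × 1.6157
Δλ_expected = 3.9201 pm

Given shift: 0.1463 pm
Expected shift: 3.9201 pm
Difference: 3.7738 pm

The values do not match. The given shift corresponds to θ ≈ 20.0°, not 128°.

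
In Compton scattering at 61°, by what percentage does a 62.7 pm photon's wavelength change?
1.9936%

Calculate the Compton shift:
Δλ = λ_C(1 - cos(61°))
Δλ = 2.4263 × (1 - cos(61°))
Δλ = 2.4263 × 0.5152
Δλ = 1.2500 pm

Percentage change:
(Δλ/λ₀) × 100 = (1.2500/62.7) × 100
= 1.9936%

(Intermediate values are shown rounded; full precision is carried through to the final answer.)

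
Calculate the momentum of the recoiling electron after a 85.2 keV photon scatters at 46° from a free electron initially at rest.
3.4780e-23 kg·m/s

The electron is initially at rest, so by conservation of momentum:
p⃗_e = p⃗₀ − p⃗'  (incident photon momentum minus scattered photon momentum)

Photon momentum magnitudes (p = h/λ = E/c):
λ₀ = hc/E₀ = 14.5521 pm → p₀ = h/λ₀ = 4.5533e-23 kg·m/s
Δλ = λ_C(1 − cos 46°) = 0.7409 pm
λ' = 15.2930 pm → p' = h/λ' = 4.3328e-23 kg·m/s

The scattered photon makes angle θ = 46° with the incident direction, so by the law of cosines:
|p⃗_e|² = p₀² + p'² − 2p₀p'cos θ
|p⃗_e|² = (4.5533e-23)² + (4.3328e-23)² − 2·4.5533e-23·4.3328e-23·cos(46°)
|p⃗_e| = 3.4780e-23 kg·m/s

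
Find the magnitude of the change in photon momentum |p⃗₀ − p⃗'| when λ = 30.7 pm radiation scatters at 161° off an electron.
3.9740e-23 kg·m/s

Photon momentum magnitude is p = h/λ.

Initial momentum:
p₀ = h/λ = 6.6261e-34/3.0700e-11 = 2.1583e-23 kg·m/s

After scattering:
λ' = λ + Δλ = 30.7 + 4.7204 = 35.4204 pm
p' = h/λ' = 6.6261e-34/3.5420e-11 = 1.8707e-23 kg·m/s

Momentum is a vector; the scattered photon's direction makes angle θ = 161° with the incident direction. The magnitude of the vector change Δp⃗ = p⃗₀ − p⃗' is found from the law of cosines:
|Δp⃗|² = p₀² + p'² − 2p₀p'cos θ
|Δp⃗|² = (2.1583e-23)² + (1.8707e-23)² − 2·2.1583e-23·1.8707e-23·cos(161°)
|Δp⃗| = 3.9740e-23 kg·m/s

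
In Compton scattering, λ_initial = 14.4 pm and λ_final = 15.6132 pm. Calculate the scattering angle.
60.00°

First find the wavelength shift:
Δλ = λ' - λ = 15.6132 - 14.4 = 1.2132 pm

Using Δλ = λ_C(1 - cos θ), with λ_C = h/(m_e·c) ≈ 2.42631024 pm:
cos θ = 1 - Δλ/λ_C
cos θ = 1 - 1.2132/2.42631024
cos θ = 0.499982

θ = arccos(0.499982)
θ = 60.00°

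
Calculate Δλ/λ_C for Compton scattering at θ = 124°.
1.5592 λ_C

The Compton shift formula is:
Δλ = λ_C(1 - cos θ)

Dividing both sides by λ_C:
Δλ/λ_C = 1 - cos θ

For θ = 124°:
Δλ/λ_C = 1 - cos(124°)
Δλ/λ_C = 1 - -0.5592
Δλ/λ_C = 1.5592

This means the shift is 1.5592 × λ_C = 3.7831 pm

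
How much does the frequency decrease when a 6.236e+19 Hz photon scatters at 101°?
2.341e+19 Hz (decrease)

Convert frequency to wavelength (c = 299792458 m/s):
λ₀ = c/f₀ = 299792458/6.236e+19 = 4.8074480e-12 m = 4.8074 pm

Calculate Compton shift:
Δλ = λ_C(1 - cos(101°)) = 2.8893 pm

Final wavelength:
λ' = λ₀ + Δλ = 4.8074 + 2.8893 = 7.6967 pm

Final frequency:
f' = c/λ' = 299792458/7.6967201e-12 = 3.8950677e+19 Hz

Frequency shift (decrease):
Δf = f₀ - f' = 6.236e+19 - 3.8950677e+19 = 2.341e+19 Hz

(Intermediate values are shown rounded; full precision is carried through to the final answer.)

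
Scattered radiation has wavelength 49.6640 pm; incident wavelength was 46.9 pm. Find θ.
98.00°

First find the wavelength shift:
Δλ = λ' - λ = 49.6640 - 46.9 = 2.7640 pm

Using Δλ = λ_C(1 - cos θ), with λ_C = h/(m_e·c) ≈ 2.42631024 pm:
cos θ = 1 - Δλ/λ_C
cos θ = 1 - 2.7640/2.42631024
cos θ = -0.139178

θ = arccos(-0.139178)
θ = 98.00°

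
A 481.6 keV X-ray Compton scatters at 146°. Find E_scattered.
176.8112 keV

First convert energy to wavelength:
λ = hc/E, with hc ≈ 1239.842 keV·pm (i.e. 1239.842 eV·nm)

For E = 481.6 keV = 481600 eV:
λ = 1239.842 keV·pm / 481.6 keV
λ = 2.5744 pm

Calculate the Compton shift:
Δλ = λ_C(1 - cos(146°)) = 2.4263 × 1.8290
Δλ = 4.4378 pm

Final wavelength:
λ' = 2.5744 + 4.4378 = 7.0122 pm

Final energy:
E' = hc/λ' = 1239.842 / 7.0122 = 176.8112 keV

(Intermediate values are shown rounded; full precision is carried through to the final answer.)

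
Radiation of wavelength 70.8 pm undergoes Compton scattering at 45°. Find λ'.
71.5106 pm

Using the Compton formula: λ' = λ + λ_C(1 − cos θ)

For θ = 45°, cos θ = √2/2 (exact) ≈ 0.7071, so:
1 − cos 45° = 1 − (√2/2) ≈ 0.2929

Δλ = λ_C × 0.2929 = 2.4263 × 0.2929 = 0.7106 pm

λ' = 70.8 + 0.7106 = 71.5106 pm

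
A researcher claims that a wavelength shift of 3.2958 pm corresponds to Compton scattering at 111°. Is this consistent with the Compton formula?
Yes, consistent

Calculate the expected shift for θ = 111°:

Δλ_expected = λ_C(1 - cos(111°))
Δλ_expected = 2.4263 × (1 - cos(111°))
Δλ_expected = 2.4263 × 1.3584
Δλ_expected = 3.2958 pm

Given shift: 3.2958 pm
Expected shift: 3.2958 pm
Difference: 0.0000 pm

The values match. This is consistent with Compton scattering at the stated angle.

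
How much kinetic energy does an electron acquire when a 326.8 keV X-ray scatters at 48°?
57.0743 keV

By energy conservation: K_e = E_initial - E_final

First find the scattered photon energy:
Initial wavelength: λ = hc/E = 3.7939 pm
Compton shift: Δλ = λ_C(1 - cos(48°)) = 0.8028 pm
Final wavelength: λ' = 3.7939 + 0.8028 = 4.5967 pm
Final photon energy: E' = hc/λ' = 269.7257 keV

Electron kinetic energy:
K_e = E - E' = 326.8000 - 269.7257 = 57.0743 keV

(Intermediate values are shown rounded; full precision is carried through to the final answer.)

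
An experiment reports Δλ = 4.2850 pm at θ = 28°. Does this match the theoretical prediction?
No, inconsistent

Calculate the expected shift for θ = 28°:

Δλ_expected = λ_C(1 - cos(28°))
Δλ_expected = 2.4263 × (1 - cos(28°))
Δλ_expected = 2.4263 × 0.1171
Δλ_expected = 0.2840 pm

Given shift: 4.2850 pm
Expected shift: 0.2840 pm
Difference: 4.0010 pm

The values do not match. The given shift corresponds to θ ≈ 140.0°, not 28°.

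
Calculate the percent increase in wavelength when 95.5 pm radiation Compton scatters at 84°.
2.2751%

Calculate the Compton shift:
Δλ = λ_C(1 - cos(84°))
Δλ = 2.4263 × (1 - cos(84°))
Δλ = 2.4263 × 0.8955
Δλ = 2.1727 pm

Percentage change:
(Δλ/λ₀) × 100 = (2.1727/95.5) × 100
= 2.2751%

(Intermediate values are shown rounded; full precision is carried through to the final answer.)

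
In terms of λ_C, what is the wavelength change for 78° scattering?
0.7921 λ_C

The Compton shift formula is:
Δλ = λ_C(1 - cos θ)

Dividing both sides by λ_C:
Δλ/λ_C = 1 - cos θ

For θ = 78°:
Δλ/λ_C = 1 - cos(78°)
Δλ/λ_C = 1 - 0.2079
Δλ/λ_C = 0.7921

This means the shift is 0.7921 × λ_C = 1.9219 pm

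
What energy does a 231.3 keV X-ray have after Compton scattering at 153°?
124.6262 keV

First convert energy to wavelength:
λ = hc/E, with hc ≈ 1239.842 keV·pm (i.e. 1239.842 eV·nm)

For E = 231.3 keV = 231300 eV:
λ = 1239.842 keV·pm / 231.3 keV
λ = 5.3603 pm

Calculate the Compton shift:
Δλ = λ_C(1 - cos(153°)) = 2.4263 × 1.8910
Δλ = 4.5882 pm

Final wavelength:
λ' = 5.3603 + 4.5882 = 9.9485 pm

Final energy:
E' = hc/λ' = 1239.842 / 9.9485 = 124.6262 keV

(Intermediate values are shown rounded; full precision is carried through to the final answer.)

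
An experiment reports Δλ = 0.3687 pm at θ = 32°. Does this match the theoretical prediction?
Yes, consistent

Calculate the expected shift for θ = 32°:

Δλ_expected = λ_C(1 - cos(32°))
Δλ_expected = 2.4263 × (1 - cos(32°))
Δλ_expected = 2.4263 × 0.1520
Δλ_expected = 0.3687 pm

Given shift: 0.3687 pm
Expected shift: 0.3687 pm
Difference: 0.0000 pm

The values match. This is consistent with Compton scattering at the stated angle.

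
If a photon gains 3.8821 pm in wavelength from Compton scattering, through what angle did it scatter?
126.87°

From the Compton formula Δλ = λ_C(1 - cos θ), we can solve for θ:

cos θ = 1 - Δλ/λ_C

Given:
- Δλ = 3.8821 pm
- λ_C = h/(m_e·c) ≈ 2.42631024 pm

cos θ = 1 - 3.8821/2.42631024
cos θ = 1 - 1.600001
cos θ = -0.600001

θ = arccos(-0.600001)
θ = 126.87°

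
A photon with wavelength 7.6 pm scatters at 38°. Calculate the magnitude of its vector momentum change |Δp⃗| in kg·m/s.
5.5218e-23 kg·m/s

Photon momentum magnitude is p = h/λ.

Initial momentum:
p₀ = h/λ = 6.6261e-34/7.6000e-12 = 8.7185e-23 kg·m/s

After scattering:
λ' = λ + Δλ = 7.6 + 0.5144 = 8.1144 pm
p' = h/λ' = 6.6261e-34/8.1144e-12 = 8.1659e-23 kg·m/s

Momentum is a vector; the scattered photon's direction makes angle θ = 38° with the incident direction. The magnitude of the vector change Δp⃗ = p⃗₀ − p⃗' is found from the law of cosines:
|Δp⃗|² = p₀² + p'² − 2p₀p'cos θ
|Δp⃗|² = (8.7185e-23)² + (8.1659e-23)² − 2·8.7185e-23·8.1659e-23·cos(38°)
|Δp⃗| = 5.5218e-23 kg·m/s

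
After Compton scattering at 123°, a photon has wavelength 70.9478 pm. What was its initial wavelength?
67.2000 pm

From λ' = λ + Δλ, we have λ = λ' - Δλ

First calculate the Compton shift:
Δλ = λ_C(1 - cos θ)
Δλ = 2.4263 × (1 - cos(123°))
Δλ = 2.4263 × 1.5446
Δλ = 3.7478 pm

Initial wavelength:
λ = λ' - Δλ
λ = 70.9478 - 3.7478
λ = 67.2000 pm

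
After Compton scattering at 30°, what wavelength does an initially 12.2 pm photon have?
12.5251 pm

Using the Compton formula: λ' = λ + λ_C(1 − cos θ)

For θ = 30°, cos θ = √3/2 (exact) ≈ 0.8660, so:
1 − cos 30° = 1 − (√3/2) ≈ 0.1340

Δλ = λ_C × 0.1340 = 2.4263 × 0.1340 = 0.3251 pm

λ' = 12.2 + 0.3251 = 12.5251 pm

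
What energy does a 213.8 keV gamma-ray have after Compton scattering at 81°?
158.0257 keV

First convert energy to wavelength:
λ = hc/E, with hc ≈ 1239.842 keV·pm (i.e. 1239.842 eV·nm)

For E = 213.8 keV = 213800 eV:
λ = 1239.842 keV·pm / 213.8 keV
λ = 5.7991 pm

Calculate the Compton shift:
Δλ = λ_C(1 - cos(81°)) = 2.4263 × 0.8436
Δλ = 2.0468 pm

Final wavelength:
λ' = 5.7991 + 2.0468 = 7.8458 pm

Final energy:
E' = hc/λ' = 1239.842 / 7.8458 = 158.0257 keV

(Intermediate values are shown rounded; full precision is carried through to the final answer.)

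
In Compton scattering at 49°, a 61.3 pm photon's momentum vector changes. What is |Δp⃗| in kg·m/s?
8.9058e-24 kg·m/s

Photon momentum magnitude is p = h/λ.

Initial momentum:
p₀ = h/λ = 6.6261e-34/6.1300e-11 = 1.0809e-23 kg·m/s

After scattering:
λ' = λ + Δλ = 61.3 + 0.8345 = 62.1345 pm
p' = h/λ' = 6.6261e-34/6.2135e-11 = 1.0664e-23 kg·m/s

Momentum is a vector; the scattered photon's direction makes angle θ = 49° with the incident direction. The magnitude of the vector change Δp⃗ = p⃗₀ − p⃗' is found from the law of cosines:
|Δp⃗|² = p₀² + p'² − 2p₀p'cos θ
|Δp⃗|² = (1.0809e-23)² + (1.0664e-23)² − 2·1.0809e-23·1.0664e-23·cos(49°)
|Δp⃗| = 8.9058e-24 kg·m/s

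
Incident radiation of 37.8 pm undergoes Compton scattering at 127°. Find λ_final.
41.6865 pm

Using the Compton scattering formula:
λ' = λ + Δλ = λ + λ_C(1 - cos θ)

Given:
- Initial wavelength λ = 37.8 pm
- Scattering angle θ = 127°
- Compton wavelength λ_C ≈ 2.4263 pm

Calculate the shift:
Δλ = 2.4263 × (1 - cos(127°))
Δλ = 2.4263 × 1.6018
Δλ = 3.8865 pm

Final wavelength:
λ' = 37.8 + 3.8865 = 41.6865 pm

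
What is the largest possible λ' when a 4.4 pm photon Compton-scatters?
9.2526 pm (at θ = 180°)

The Compton shift is Δλ = λ_C(1 − cos θ).

Since cos θ ranges from −1 to 1, the factor (1 − cos θ) ranges from 0 to 2; the maximum shift occurs at θ = 180° (backscattering):
Δλ_max = 2λ_C = 2 × 2.4263 pm = 4.8526 pm

Maximum scattered wavelength:
λ'_max = λ₀ + Δλ_max = 4.4 + 4.8526 = 9.2526 pm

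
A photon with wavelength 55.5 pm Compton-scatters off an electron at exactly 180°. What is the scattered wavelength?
60.3526 pm

Using the Compton formula: λ' = λ + λ_C(1 − cos θ)

For θ = 180°, cos θ = -1 (exact) = -1.0000, so:
1 − cos 180° = 1 − (-1) = 2.0000

Δλ = λ_C × 2.0000 = 2.4263 × 2.0000 = 4.8526 pm

λ' = 55.5 + 4.8526 = 60.3526 pm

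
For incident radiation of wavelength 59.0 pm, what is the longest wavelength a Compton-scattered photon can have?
63.8526 pm (at θ = 180°)

The Compton shift is Δλ = λ_C(1 − cos θ).

Since cos θ ranges from −1 to 1, the factor (1 − cos θ) ranges from 0 to 2; the maximum shift occurs at θ = 180° (backscattering):
Δλ_max = 2λ_C = 2 × 2.4263 pm = 4.8526 pm

Maximum scattered wavelength:
λ'_max = λ₀ + Δλ_max = 59.0 + 4.8526 = 63.8526 pm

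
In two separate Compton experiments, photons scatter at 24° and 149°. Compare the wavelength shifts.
149° produces the larger shift by a factor of 21.481

Calculate both shifts using Δλ = λ_C(1 - cos θ):

For θ₁ = 24°:
Δλ₁ = 2.4263 × (1 - cos(24°))
Δλ₁ = 2.4263 × 0.0865
Δλ₁ = 0.2098 pm

For θ₂ = 149°:
Δλ₂ = 2.4263 × (1 - cos(149°))
Δλ₂ = 2.4263 × 1.8572
Δλ₂ = 4.5061 pm

The 149° angle produces the larger shift.
Ratio: 4.5061/0.2098 = 21.481

(Intermediate values are shown rounded; full precision is carried through to the final answer.)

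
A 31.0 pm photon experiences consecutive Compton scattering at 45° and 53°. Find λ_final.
32.6768 pm

Apply Compton shift twice:

First scattering at θ₁ = 45°:
Δλ₁ = λ_C(1 - cos(45°))
Δλ₁ = 2.4263 × 0.2929
Δλ₁ = 0.7106 pm

After first scattering:
λ₁ = 31.0 + 0.7106 = 31.7106 pm

Second scattering at θ₂ = 53°:
Δλ₂ = λ_C(1 - cos(53°))
Δλ₂ = 2.4263 × 0.3982
Δλ₂ = 0.9661 pm

Final wavelength:
λ₂ = 31.7106 + 0.9661 = 32.6768 pm

Total shift: Δλ_total = 0.7106 + 0.9661 = 1.6768 pm

(Intermediate values are shown rounded; full precision is carried through to the final answer.)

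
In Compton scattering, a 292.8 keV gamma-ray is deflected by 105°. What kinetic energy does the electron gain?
122.6958 keV

By energy conservation: K_e = E_initial - E_final

First find the scattered photon energy:
Initial wavelength: λ = hc/E = 4.2344 pm
Compton shift: Δλ = λ_C(1 - cos(105°)) = 3.0543 pm
Final wavelength: λ' = 4.2344 + 3.0543 = 7.2887 pm
Final photon energy: E' = hc/λ' = 170.1042 keV

Electron kinetic energy:
K_e = E - E' = 292.8000 - 170.1042 = 122.6958 keV

(Intermediate values are shown rounded; full precision is carried through to the final answer.)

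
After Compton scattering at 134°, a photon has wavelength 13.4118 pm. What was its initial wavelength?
9.3000 pm

From λ' = λ + Δλ, we have λ = λ' - Δλ

First calculate the Compton shift:
Δλ = λ_C(1 - cos θ)
Δλ = 2.4263 × (1 - cos(134°))
Δλ = 2.4263 × 1.6947
Δλ = 4.1118 pm

Initial wavelength:
λ = λ' - Δλ
λ = 13.4118 - 4.1118
λ = 9.3000 pm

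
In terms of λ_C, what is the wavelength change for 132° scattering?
1.6691 λ_C

The Compton shift formula is:
Δλ = λ_C(1 - cos θ)

Dividing both sides by λ_C:
Δλ/λ_C = 1 - cos θ

For θ = 132°:
Δλ/λ_C = 1 - cos(132°)
Δλ/λ_C = 1 - -0.6691
Δλ/λ_C = 1.6691

This means the shift is 1.6691 × λ_C = 4.0498 pm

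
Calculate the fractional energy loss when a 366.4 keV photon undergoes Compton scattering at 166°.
0.5855 (or 58.55%)

Calculate initial and final photon energies:

Initial: E₀ = 366.4 keV → λ₀ = 3.3838 pm
Compton shift: Δλ = 4.7805 pm
Final wavelength: λ' = 8.1644 pm
Final energy: E' = 151.8596 keV

Fractional energy loss:
(E₀ - E')/E₀ = (366.4000 - 151.8596)/366.4000
= 214.5404/366.4000
= 0.5855
= 58.55%

(Intermediate values are shown rounded; full precision is carried through to the final answer.)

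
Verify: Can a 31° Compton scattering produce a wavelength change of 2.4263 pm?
No, inconsistent

Calculate the expected shift for θ = 31°:

Δλ_expected = λ_C(1 - cos(31°))
Δλ_expected = 2.4263 × (1 - cos(31°))
Δλ_expected = 2.4263 × 0.1428
Δλ_expected = 0.3466 pm

Given shift: 2.4263 pm
Expected shift: 0.3466 pm
Difference: 2.0798 pm

The values do not match. The given shift corresponds to θ ≈ 90.0°, not 31°.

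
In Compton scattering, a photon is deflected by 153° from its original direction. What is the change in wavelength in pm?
4.5882 pm

Using the Compton scattering formula:
Δλ = λ_C(1 - cos θ)

where λ_C = h/(m_e·c) ≈ 2.4263 pm is the Compton wavelength of an electron.

For θ = 153°:
cos(153°) = -0.8910
1 - cos(153°) = 1.8910

Δλ = 2.4263 × 1.8910
Δλ = 4.5882 pm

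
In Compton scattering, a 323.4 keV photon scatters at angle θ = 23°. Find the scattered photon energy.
307.9089 keV

First convert energy to wavelength:
λ = hc/E, with hc ≈ 1239.842 keV·pm (i.e. 1239.842 eV·nm)

For E = 323.4 keV = 323400 eV:
λ = 1239.842 keV·pm / 323.4 keV
λ = 3.8338 pm

Calculate the Compton shift:
Δλ = λ_C(1 - cos(23°)) = 2.4263 × 0.0795
Δλ = 0.1929 pm

Final wavelength:
λ' = 3.8338 + 0.1929 = 4.0267 pm

Final energy:
E' = hc/λ' = 1239.842 / 4.0267 = 307.9089 keV

(Intermediate values are shown rounded; full precision is carried through to the final answer.)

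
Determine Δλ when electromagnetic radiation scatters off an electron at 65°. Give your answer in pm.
1.4009 pm

Using the Compton scattering formula:
Δλ = λ_C(1 - cos θ)

where λ_C = h/(m_e·c) ≈ 2.4263 pm is the Compton wavelength of an electron.

For θ = 65°:
cos(65°) = 0.4226
1 - cos(65°) = 0.5774

Δλ = 2.4263 × 0.5774
Δλ = 1.4009 pm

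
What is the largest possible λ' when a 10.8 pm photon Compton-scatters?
15.6526 pm (at θ = 180°)

The Compton shift is Δλ = λ_C(1 − cos θ).

Since cos θ ranges from −1 to 1, the factor (1 − cos θ) ranges from 0 to 2; the maximum shift occurs at θ = 180° (backscattering):
Δλ_max = 2λ_C = 2 × 2.4263 pm = 4.8526 pm

Maximum scattered wavelength:
λ'_max = λ₀ + Δλ_max = 10.8 + 4.8526 = 15.6526 pm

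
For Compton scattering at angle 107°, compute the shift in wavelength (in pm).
3.1357 pm

Using the Compton scattering formula:
Δλ = λ_C(1 - cos θ)

where λ_C = h/(m_e·c) ≈ 2.4263 pm is the Compton wavelength of an electron.

For θ = 107°:
cos(107°) = -0.2924
1 - cos(107°) = 1.2924

Δλ = 2.4263 × 1.2924
Δλ = 3.1357 pm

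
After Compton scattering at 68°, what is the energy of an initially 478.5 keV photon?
301.7749 keV

First convert energy to wavelength:
λ = hc/E, with hc ≈ 1239.842 keV·pm (i.e. 1239.842 eV·nm)

For E = 478.5 keV = 478500 eV:
λ = 1239.842 keV·pm / 478.5 keV
λ = 2.5911 pm

Calculate the Compton shift:
Δλ = λ_C(1 - cos(68°)) = 2.4263 × 0.6254
Δλ = 1.5174 pm

Final wavelength:
λ' = 2.5911 + 1.5174 = 4.1085 pm

Final energy:
E' = hc/λ' = 1239.842 / 4.1085 = 301.7749 keV

(Intermediate values are shown rounded; full precision is carried through to the final answer.)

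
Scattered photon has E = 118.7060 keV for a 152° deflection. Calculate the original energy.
211.0000 keV

Convert final energy to wavelength (hc ≈ 1239.842 keV·pm):
λ' = hc/E' = 1239.842 / 118.7060 = 10.4446 pm

Calculate the Compton shift:
Δλ = λ_C(1 - cos(152°))
Δλ = 2.4263 × (1 - cos(152°))
Δλ = 4.5686 pm

Initial wavelength:
λ = λ' - Δλ = 10.4446 - 4.5686 = 5.8760 pm

Initial energy:
E = hc/λ = 1239.842 / 5.8760 = 211.0000 keV

(Intermediate values are shown rounded; full precision is carried through to the final answer.)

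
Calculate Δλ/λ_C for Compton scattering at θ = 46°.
0.3053 λ_C

The Compton shift formula is:
Δλ = λ_C(1 - cos θ)

Dividing both sides by λ_C:
Δλ/λ_C = 1 - cos θ

For θ = 46°:
Δλ/λ_C = 1 - cos(46°)
Δλ/λ_C = 1 - 0.6947
Δλ/λ_C = 0.3053

This means the shift is 0.3053 × λ_C = 0.7409 pm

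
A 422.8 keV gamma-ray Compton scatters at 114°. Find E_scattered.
195.3850 keV

First convert energy to wavelength:
λ = hc/E, with hc ≈ 1239.842 keV·pm (i.e. 1239.842 eV·nm)

For E = 422.8 keV = 422800 eV:
λ = 1239.842 keV·pm / 422.8 keV
λ = 2.9325 pm

Calculate the Compton shift:
Δλ = λ_C(1 - cos(114°)) = 2.4263 × 1.4067
Δλ = 3.4132 pm

Final wavelength:
λ' = 2.9325 + 3.4132 = 6.3456 pm

Final energy:
E' = hc/λ' = 1239.842 / 6.3456 = 195.3850 keV

(Intermediate values are shown rounded; full precision is carried through to the final answer.)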